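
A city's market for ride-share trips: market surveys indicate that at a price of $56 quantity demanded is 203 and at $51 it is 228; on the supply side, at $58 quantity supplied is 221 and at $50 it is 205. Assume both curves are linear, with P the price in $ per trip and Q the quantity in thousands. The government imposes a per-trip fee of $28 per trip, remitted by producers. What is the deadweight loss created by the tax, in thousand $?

Deadweight loss = $560 thousand.

Demand slope: (228 − 203)/(51 − 56) = -5, so Qd = 483 − 5P.
Supply slope: (205 − 221)/(50 − 58) = 2, so Qs = 2P + 105.
Before the tax: set 483 − 5P = 2P + 105 → P* = $54, Q* = 213.
With the tax collected from producers, supply shifts: Qs = 2(P − 28) + 105.
New equilibrium: buyers pay $62, producers receive $34, Q = 173. (Wedge: Pb − Ps = 28.)
Quantity falls by |ΔQ| = |213 − 173| = 40.
DWL = ½ · t · |ΔQ| = ½ · 28 · 40 = $560.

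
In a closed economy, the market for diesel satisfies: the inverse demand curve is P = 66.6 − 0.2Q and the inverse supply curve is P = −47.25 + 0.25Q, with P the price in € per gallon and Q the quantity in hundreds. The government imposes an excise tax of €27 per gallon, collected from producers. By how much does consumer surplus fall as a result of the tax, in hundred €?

Consumer surplus falls by €2676 hundred.

Inverting to Q(P) form: Qd = 333 − 5P; Qs = 4P + 189.
Without the tax, 333 − 5P = 4P + 189 gives 9P = 144, so P* = €16 and Q* = 253.
With the tax collected from producers, supply shifts: Qs = 4(P − 27) + 189.
Solving gives Q = 193 with consumers paying €28 and producers receiving €1 (the €27 wedge).
ΔCS is the trapezoid between Q = 193 and Q = 253 of height €12: ½ · (253 + 193) · 12 = €2676.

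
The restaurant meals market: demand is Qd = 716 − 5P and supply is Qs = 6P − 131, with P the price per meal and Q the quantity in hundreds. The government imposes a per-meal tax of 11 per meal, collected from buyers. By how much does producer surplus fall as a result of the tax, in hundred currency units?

Producer surplus falls by 1580 hundred.

Without the tax, 716 − 5P = 6P − 131 gives 11P = 847, so P* = 77 and Q* = 331.
With the tax collected from buyers, demand (in seller-price terms) shifts: Qd = 716 − 5(P + 11).
Solving gives Q = 301 with buyers paying 83 and suppliers receiving 72 (the 11 wedge).
ΔPS is the trapezoid between Q = 301 and Q = 331 of height 5: ½ · (331 + 301) · 5 = 1580.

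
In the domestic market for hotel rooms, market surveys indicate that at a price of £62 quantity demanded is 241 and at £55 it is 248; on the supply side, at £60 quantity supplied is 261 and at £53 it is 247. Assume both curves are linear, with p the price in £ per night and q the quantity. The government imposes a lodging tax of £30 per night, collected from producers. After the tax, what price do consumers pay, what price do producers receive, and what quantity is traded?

Demand slope: (248 − 241)/(55 − 62) = -1, so qd = 303 − p.
Supply slope: (247 − 261)/(53 − 60) = 2, so qs = 2p + 141.
Before the tax: set 303 − p = 2p + 141 → p* = £54, q* = 249.
With the tax collected from producers, supply shifts: qs = 2(p − 30) + 141.
New equilibrium: consumers pay £74, producers receive £44, q = 229. (Wedge: pb − ps = 30.)
The less price-elastic side of the market bears the larger share of a per-unit tax.

Consumers pay £74; producers receive £44; quantity = 229.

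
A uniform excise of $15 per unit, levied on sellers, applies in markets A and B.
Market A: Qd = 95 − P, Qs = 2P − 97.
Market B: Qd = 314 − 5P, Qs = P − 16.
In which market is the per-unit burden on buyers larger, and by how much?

Market A, by $7.5.

Market A: pre-tax P* = $64, Q* = 31; post-tax Q = 21; per-unit burden on buyers = $10.
Market B: pre-tax P* = $55, Q* = 39; post-tax Q = 26.5; per-unit burden on buyers = $2.5.
Difference: $10 vs $2.5 → market A is larger by $7.5.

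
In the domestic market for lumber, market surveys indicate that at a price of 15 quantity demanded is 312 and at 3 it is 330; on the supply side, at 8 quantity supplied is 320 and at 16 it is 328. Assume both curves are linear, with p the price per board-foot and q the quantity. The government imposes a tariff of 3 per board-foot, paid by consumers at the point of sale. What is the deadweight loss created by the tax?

Deadweight loss = 2.7.

Demand slope: (330 − 312)/(3 − 15) = -1.5, so qd = 334.5 − 1.5p.
Supply slope: (328 − 320)/(16 − 8) = 1, so qs = p + 312.
Before the tax: set 334.5 − 1.5p = p + 312 → p* = 9, q* = 321.
With the tax collected from consumers, demand (in seller-price terms) shifts: qd = 334.5 − 1.5(p + 3).
Solving gives q = 319.2 with consumers paying 10.2 and sellers receiving 7.2 (the 3 wedge).
Quantity falls by |ΔQ| = |321 − 319.2| = 1.8.
DWL = ½ · t · |ΔQ| = ½ · 3 · 1.8 = 2.7.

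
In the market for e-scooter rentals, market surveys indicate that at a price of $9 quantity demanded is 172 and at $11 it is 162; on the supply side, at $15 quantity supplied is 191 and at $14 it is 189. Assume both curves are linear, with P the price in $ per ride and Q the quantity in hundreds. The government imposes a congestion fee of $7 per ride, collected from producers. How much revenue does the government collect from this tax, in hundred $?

Tax revenue = $1169 hundred.

Demand slope: (162 − 172)/(11 − 9) = -5, so Qd = 217 − 5P.
Supply slope: (189 − 191)/(14 − 15) = 2, so Qs = 2P + 161.
Without the tax, 217 − 5P = 2P + 161 gives 7P = 56, so P* = $8 and Q* = 177.
With the tax collected from producers, supply shifts: Qs = 2(P − 7) + 161.
New equilibrium: consumers pay $10, producers receive $3, Q = 167. (Wedge: Pb − Ps = 7.)
Revenue = t · Q = 7 · 167 = $1169.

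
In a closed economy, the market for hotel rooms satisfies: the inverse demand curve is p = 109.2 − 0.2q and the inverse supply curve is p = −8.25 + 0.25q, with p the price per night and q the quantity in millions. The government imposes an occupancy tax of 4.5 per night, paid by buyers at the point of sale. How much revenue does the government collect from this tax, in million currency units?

Tax revenue = 1129.5 million.

Rewrite in direct form: qd = 546 − 5p and qs = 4p + 33.
Without the tax, 546 − 5p = 4p + 33 gives 9p = 513, so p* = 57 and q* = 261.
With the tax collected from buyers, demand (in seller-price terms) shifts: qd = 546 − 5(p + 4.5).
New equilibrium: buyers pay 59, sellers receive 54.5, q = 251. (Wedge: pb − ps = 4.5.)
Revenue = t · Q = 4.5 · 251 = 1129.5.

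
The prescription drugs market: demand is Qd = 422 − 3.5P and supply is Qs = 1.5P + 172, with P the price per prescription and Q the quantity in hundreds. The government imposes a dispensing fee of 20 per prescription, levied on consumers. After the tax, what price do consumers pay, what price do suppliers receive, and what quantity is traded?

Consumers pay 56; suppliers receive 36; quantity = 226.

Without the tax, 422 − 3.5P = 1.5P + 172 gives 5P = 250, so P* = 50 and Q* = 247.
With the tax collected from consumers, demand (in seller-price terms) shifts: Qd = 422 − 3.5(P + 20).
Solving gives Q = 226 with consumers paying 56 and suppliers receiving 36 (the 20 wedge).
The less price-elastic side of the market bears the larger share of a per-unit tax.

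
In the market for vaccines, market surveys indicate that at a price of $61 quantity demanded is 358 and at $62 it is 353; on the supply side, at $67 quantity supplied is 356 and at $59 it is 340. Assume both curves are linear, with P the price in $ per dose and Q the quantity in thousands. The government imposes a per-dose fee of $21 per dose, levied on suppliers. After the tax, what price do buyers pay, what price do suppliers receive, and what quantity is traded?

Demand slope: (353 − 358)/(62 − 61) = -5, so Qd = 663 − 5P.
Supply slope: (340 − 356)/(59 − 67) = 2, so Qs = 2P + 222.
Before the tax: set 663 − 5P = 2P + 222 → P* = $63, Q* = 348.
With the tax collected from suppliers, supply shifts: Qs = 2(P − 21) + 222.
Solving gives Q = 318 with buyers paying $69 and suppliers receiving $48 (the $21 wedge).

Buyers pay $69; suppliers receive $48; quantity = 318.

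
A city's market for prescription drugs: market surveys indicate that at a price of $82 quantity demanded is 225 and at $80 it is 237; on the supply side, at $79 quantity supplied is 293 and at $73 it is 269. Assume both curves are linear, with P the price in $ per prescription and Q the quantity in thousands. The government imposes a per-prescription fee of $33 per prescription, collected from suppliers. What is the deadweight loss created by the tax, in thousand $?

Deadweight loss = $1306.8 thousand.

Demand slope: (237 − 225)/(80 − 82) = -6, so Qd = 717 − 6P.
Supply slope: (269 − 293)/(73 − 79) = 4, so Qs = 4P − 23.
Before the tax: set 717 − 6P = 4P − 23 → P* = $74, Q* = 273.
With the tax collected from suppliers, supply shifts: Qs = 4(P − 33) − 23.
New equilibrium: consumers pay $87.2, suppliers receive $54.2, Q = 193.8. (Wedge: Pb − Ps = 33.)
Quantity falls by |ΔQ| = |273 − 193.8| = 79.2.
DWL = ½ · t · |ΔQ| = ½ · 33 · 79.2 = $1306.8.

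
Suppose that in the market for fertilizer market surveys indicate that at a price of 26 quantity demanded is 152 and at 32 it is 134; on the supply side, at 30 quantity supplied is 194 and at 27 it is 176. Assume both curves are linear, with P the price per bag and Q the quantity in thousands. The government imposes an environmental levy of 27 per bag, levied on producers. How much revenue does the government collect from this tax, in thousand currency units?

Demand slope: (134 − 152)/(32 − 26) = -3, so Qd = 230 − 3P.
Supply slope: (176 − 194)/(27 − 30) = 6, so Qs = 6P + 14.
Before the tax: set 230 − 3P = 6P + 14 → P* = 24, Q* = 158.
With the tax collected from producers, supply shifts: Qs = 6(P − 27) + 14.
New equilibrium: consumers pay 42, producers receive 15, Q = 104. (Wedge: Pb − Ps = 27.)
Revenue = t · Q = 27 · 104 = 2808.

Tax revenue = 2808 thousand.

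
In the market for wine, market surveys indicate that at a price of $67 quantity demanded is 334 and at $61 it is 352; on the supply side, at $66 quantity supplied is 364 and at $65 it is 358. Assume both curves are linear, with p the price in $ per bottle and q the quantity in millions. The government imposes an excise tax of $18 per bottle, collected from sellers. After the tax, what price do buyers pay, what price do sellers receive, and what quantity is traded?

Buyers pay $75; sellers receive $57; quantity = 310.

Demand slope: (352 − 334)/(61 − 67) = -3, so qd = 535 − 3p.
Supply slope: (358 − 364)/(65 − 66) = 6, so qs = 6p − 32.
Before the tax: set 535 − 3p = 6p − 32 → p* = $63, q* = 346.
With the tax collected from sellers, supply shifts: qs = 6(p − 18) − 32.
Solving gives q = 310 with buyers paying $75 and sellers receiving $57 (the $18 wedge).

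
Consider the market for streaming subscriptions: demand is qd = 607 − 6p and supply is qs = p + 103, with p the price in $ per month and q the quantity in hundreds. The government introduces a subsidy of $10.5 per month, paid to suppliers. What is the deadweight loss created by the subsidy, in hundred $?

Deadweight loss = $47.25 hundred.

Before the subsidy: set 607 − 6p = p + 103 → p* = $72, q* = 175.
With a per-unit subsidy paid to suppliers, each receives p + 10.5 per unit sold, so supply becomes qs = (p + 10.5) + 103.
Solving gives q = 184 with consumers paying $70.5 and suppliers receiving $81 (the $10.5 wedge).
Quantity rises by |ΔQ| = |175 − 184| = 9.
DWL = ½ · t · |ΔQ| = ½ · 10.5 · 9 = $47.25.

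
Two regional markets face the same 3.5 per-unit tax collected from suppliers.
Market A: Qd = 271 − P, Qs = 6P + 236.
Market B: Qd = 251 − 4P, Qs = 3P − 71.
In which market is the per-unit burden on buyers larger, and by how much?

Market A: pre-tax P* = 5, Q* = 266; post-tax Q = 263; per-unit burden on buyers = 3.
Market B: pre-tax P* = 46, Q* = 67; post-tax Q = 61; per-unit burden on buyers = 1.5.
Difference: 3 vs 1.5 → market A is larger by 1.5.

Market A, by 1.5.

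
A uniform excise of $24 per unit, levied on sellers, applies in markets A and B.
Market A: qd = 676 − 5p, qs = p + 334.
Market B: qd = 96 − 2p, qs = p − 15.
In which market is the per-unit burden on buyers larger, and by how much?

Market B, by $4.

Market A: pre-tax p* = $57, q* = 391; post-tax q = 371; per-unit burden on buyers = $4.
Market B: pre-tax p* = $37, q* = 22; post-tax q = 6; per-unit burden on buyers = $8.
Difference: $4 vs $8 → market B is larger by $4.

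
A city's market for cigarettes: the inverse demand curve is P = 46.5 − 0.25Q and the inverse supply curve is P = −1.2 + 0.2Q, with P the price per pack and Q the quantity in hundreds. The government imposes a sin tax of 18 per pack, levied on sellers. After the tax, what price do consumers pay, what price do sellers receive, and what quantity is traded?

Inverting to Q(P) form: Qd = 186 − 4P; Qs = 5P + 6.
Before the tax: set 186 − 4P = 5P + 6 → P* = 20, Q* = 106.
With the tax collected from sellers, supply shifts: Qs = 5(P − 18) + 6.
Solving gives Q = 66 with consumers paying 30 and sellers receiving 12 (the 18 wedge).

Consumers pay 30; sellers receive 12; quantity = 66.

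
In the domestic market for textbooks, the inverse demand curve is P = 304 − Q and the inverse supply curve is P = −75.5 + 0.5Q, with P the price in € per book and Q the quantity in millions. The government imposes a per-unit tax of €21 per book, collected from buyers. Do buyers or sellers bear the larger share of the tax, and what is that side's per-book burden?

Buyers bear the larger share: €14 per book.

Rewrite in direct form: Qd = 304 − P and Qs = 2P + 151.
Before the tax: set 304 − P = 2P + 151 → P* = €51, Q* = 253.
With the tax collected from buyers, demand (in seller-price terms) shifts: Qd = 304 − (P + 21).
New equilibrium: buyers pay €65, sellers receive €44, Q = 239. (Wedge: Pb − Ps = 21.)
Per-book burden: buyers €14, sellers €7.
Buyers take the larger share because demand is less price-elastic here (demand slope 1 vs supply slope 2).
The less price-elastic side of the market bears the larger share of a per-unit tax.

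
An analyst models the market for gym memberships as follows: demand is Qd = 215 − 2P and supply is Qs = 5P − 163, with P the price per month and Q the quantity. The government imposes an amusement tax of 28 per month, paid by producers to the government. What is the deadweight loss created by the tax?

Without the tax, 215 − 2P = 5P − 163 gives 7P = 378, so P* = 54 and Q* = 107.
With the tax collected from producers, supply shifts: Qs = 5(P − 28) − 163.
New equilibrium: buyers pay 74, producers receive 46, Q = 67. (Wedge: Pb − Ps = 28.)
Quantity falls by |ΔQ| = |107 − 67| = 40.
DWL = ½ · t · |ΔQ| = ½ · 28 · 40 = 560.

Deadweight loss = 560.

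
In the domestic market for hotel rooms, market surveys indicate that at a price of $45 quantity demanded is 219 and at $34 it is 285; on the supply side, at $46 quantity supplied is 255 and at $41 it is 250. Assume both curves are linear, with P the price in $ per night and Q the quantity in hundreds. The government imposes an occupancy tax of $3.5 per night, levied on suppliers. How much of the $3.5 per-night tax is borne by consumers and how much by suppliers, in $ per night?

Demand slope: (285 − 219)/(34 − 45) = -6, so Qd = 489 − 6P.
Supply slope: (250 − 255)/(41 − 46) = 1, so Qs = P + 209.
Without the tax, 489 − 6P = P + 209 gives 7P = 280, so P* = $40 and Q* = 249.
With the tax collected from suppliers, supply shifts: Qs = (P − 3.5) + 209.
New equilibrium: consumers pay $40.5, suppliers receive $37, Q = 246. (Wedge: Pb − Ps = 3.5.)
Burden on consumers: $0.5; on suppliers: $3. (They sum to $3.5.)
The less price-elastic side of the market bears the larger share of a per-unit tax.

Consumers bear $0.5 per night; suppliers bear $3 per night.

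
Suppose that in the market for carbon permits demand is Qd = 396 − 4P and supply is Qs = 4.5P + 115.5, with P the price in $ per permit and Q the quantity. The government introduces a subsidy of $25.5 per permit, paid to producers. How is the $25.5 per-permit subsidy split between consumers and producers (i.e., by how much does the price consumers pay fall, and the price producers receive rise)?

Without the subsidy, 396 − 4P = 4.5P + 115.5 gives 8.5P = 280.5, so P* = $33 and Q* = 264.
With a per-unit subsidy paid to producers, each receives P + 25.5 per unit sold, so supply becomes Qs = 4.5(P + 25.5) + 115.5.
Solving gives Q = 318 with consumers paying $19.5 and producers receiving $45 (the $25.5 wedge).
Gain to consumers: $13.5; to producers: $12. (They sum to $25.5.)

Consumers gain $13.5 per permit; producers gain $12 per permit.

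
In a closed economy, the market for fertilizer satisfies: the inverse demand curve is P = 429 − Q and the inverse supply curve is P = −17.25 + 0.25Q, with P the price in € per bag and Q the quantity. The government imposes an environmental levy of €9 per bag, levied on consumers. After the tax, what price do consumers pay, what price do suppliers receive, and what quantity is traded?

Consumers pay €79.2; suppliers receive €70.2; quantity = 349.8.

Inverting to Q(P) form: Qd = 429 − P; Qs = 4P + 69.
Before the tax: set 429 − P = 4P + 69 → P* = €72, Q* = 357.
With the tax collected from consumers, demand (in seller-price terms) shifts: Qd = 429 − (P + 9).
New equilibrium: consumers pay €79.2, suppliers receive €70.2, Q = 349.8. (Wedge: Pb − Ps = 9.)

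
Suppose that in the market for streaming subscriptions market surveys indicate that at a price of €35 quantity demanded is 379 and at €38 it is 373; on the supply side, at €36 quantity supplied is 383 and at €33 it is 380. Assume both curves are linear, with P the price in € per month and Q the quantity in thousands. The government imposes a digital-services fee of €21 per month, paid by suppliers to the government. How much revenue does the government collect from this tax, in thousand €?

Demand slope: (373 − 379)/(38 − 35) = -2, so Qd = 449 − 2P.
Supply slope: (380 − 383)/(33 − 36) = 1, so Qs = P + 347.
Without the tax, 449 − 2P = P + 347 gives 3P = 102, so P* = €34 and Q* = 381.
With the tax collected from suppliers, supply shifts: Qs = (P − 21) + 347.
New equilibrium: consumers pay €41, suppliers receive €20, Q = 367. (Wedge: Pb − Ps = 21.)
Revenue = t · Q = 21 · 367 = €7707.

Tax revenue = €7707 thousand.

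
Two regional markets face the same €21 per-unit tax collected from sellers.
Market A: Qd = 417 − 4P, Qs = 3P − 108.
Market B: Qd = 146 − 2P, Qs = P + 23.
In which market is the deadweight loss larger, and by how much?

Market A, by €231.

Market A: pre-tax P* = €75, Q* = 117; post-tax Q = 81; deadweight loss = €378.
Market B: pre-tax P* = €41, Q* = 64; post-tax Q = 50; deadweight loss = €147.
Difference: €378 vs €147 → market A is larger by €231.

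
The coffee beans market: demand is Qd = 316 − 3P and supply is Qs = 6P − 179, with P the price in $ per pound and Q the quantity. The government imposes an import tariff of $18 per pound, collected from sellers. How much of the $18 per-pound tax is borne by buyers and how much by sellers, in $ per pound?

Buyers bear $12 per pound; sellers bear $6 per pound.

Before the tax: set 316 − 3P = 6P − 179 → P* = $55, Q* = 151.
With the tax collected from sellers, supply shifts: Qs = 6(P − 18) − 179.
Solving gives Q = 115 with buyers paying $67 and sellers receiving $49 (the $18 wedge).
Burden on buyers: $12; on sellers: $6. (They sum to $18.)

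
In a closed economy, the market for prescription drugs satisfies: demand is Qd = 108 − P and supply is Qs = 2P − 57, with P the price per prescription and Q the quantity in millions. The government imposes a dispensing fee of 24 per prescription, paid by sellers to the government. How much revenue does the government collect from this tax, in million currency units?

Without the tax, 108 − P = 2P − 57 gives 3P = 165, so P* = 55 and Q* = 53.
With the tax collected from sellers, supply shifts: Qs = 2(P − 24) − 57.
Solving gives Q = 37 with buyers paying 71 and sellers receiving 47 (the 24 wedge).
Revenue = t · Q = 24 · 37 = 888.

Tax revenue = 888 million.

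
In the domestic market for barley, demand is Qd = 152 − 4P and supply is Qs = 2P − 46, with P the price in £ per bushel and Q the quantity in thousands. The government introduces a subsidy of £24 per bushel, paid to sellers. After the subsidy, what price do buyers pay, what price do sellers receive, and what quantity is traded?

Without the subsidy, 152 − 4P = 2P − 46 gives 6P = 198, so P* = £33 and Q* = 20.
With a per-unit subsidy paid to sellers, each receives P + 24 per unit sold, so supply becomes Qs = 2(P + 24) − 46.
Solving gives Q = 52 with buyers paying £25 and sellers receiving £49 (the £24 wedge).

Buyers pay £25; sellers receive £49; quantity = 52.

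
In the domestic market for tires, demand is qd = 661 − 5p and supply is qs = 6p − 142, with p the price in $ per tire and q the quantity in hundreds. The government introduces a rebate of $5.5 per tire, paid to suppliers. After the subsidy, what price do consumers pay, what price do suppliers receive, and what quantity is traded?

Without the subsidy, 661 − 5p = 6p − 142 gives 11p = 803, so p* = $73 and q* = 296.
With a per-unit subsidy paid to suppliers, each receives p + 5.5 per unit sold, so supply becomes qs = 6(p + 5.5) − 142.
Solving gives q = 311 with consumers paying $70 and suppliers receiving $75.5 (the $5.5 wedge).

Consumers pay $70; suppliers receive $75.5; quantity = 311.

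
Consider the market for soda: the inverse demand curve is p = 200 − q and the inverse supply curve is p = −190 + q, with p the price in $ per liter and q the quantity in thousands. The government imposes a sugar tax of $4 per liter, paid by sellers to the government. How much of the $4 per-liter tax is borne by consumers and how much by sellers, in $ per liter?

Inverting to q(p) form: qd = 200 − p; qs = p + 190.
Before the tax: set 200 − p = p + 190 → p* = $5, q* = 195.
With the tax collected from sellers, supply shifts: qs = (p − 4) + 190.
Solving gives q = 193 with consumers paying $7 and sellers receiving $3 (the $4 wedge).
Burden on consumers: $2; on sellers: $2. (They sum to $4.)
The less price-elastic side of the market bears the larger share of a per-unit tax.

Consumers bear $2 per liter; sellers bear $2 per liter.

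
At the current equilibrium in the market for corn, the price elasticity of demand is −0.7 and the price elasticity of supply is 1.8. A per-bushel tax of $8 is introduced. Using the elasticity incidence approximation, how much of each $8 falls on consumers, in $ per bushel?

Consumers bear ≈ $5.76 per bushel.

Incidence ratio: consumers' share ≈ εs / (εs + |εd|) = 1.8 / (1.8 + 0.7) = 0.72.
So consumers bear ≈ 0.72 × $8 = $5.76; producers bear $2.24.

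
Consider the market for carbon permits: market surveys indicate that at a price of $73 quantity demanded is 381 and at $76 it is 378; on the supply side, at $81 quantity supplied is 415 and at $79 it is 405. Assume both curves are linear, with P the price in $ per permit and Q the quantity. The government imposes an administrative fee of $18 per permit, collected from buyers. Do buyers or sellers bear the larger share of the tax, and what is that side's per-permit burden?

Buyers bear the larger share: $15 per permit.

Demand slope: (378 − 381)/(76 − 73) = -1, so Qd = 454 − P.
Supply slope: (405 − 415)/(79 − 81) = 5, so Qs = 5P + 10.
Before the tax: set 454 − P = 5P + 10 → P* = $74, Q* = 380.
With the tax collected from buyers, demand (in seller-price terms) shifts: Qd = 454 − (P + 18).
Solving gives Q = 365 with buyers paying $89 and sellers receiving $71 (the $18 wedge).
Per-permit burden: buyers $15, sellers $3.
Buyers take the larger share because demand is less price-elastic here (demand slope 1 vs supply slope 5).
The less price-elastic side of the market bears the larger share of a per-unit tax.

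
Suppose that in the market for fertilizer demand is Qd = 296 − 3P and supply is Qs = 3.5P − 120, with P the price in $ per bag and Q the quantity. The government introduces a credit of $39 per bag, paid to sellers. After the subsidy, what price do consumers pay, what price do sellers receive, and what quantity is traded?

Consumers pay $43; sellers receive $82; quantity = 167.

Without the subsidy, 296 − 3P = 3.5P − 120 gives 6.5P = 416, so P* = $64 and Q* = 104.
With a per-unit subsidy paid to sellers, each receives P + 39 per unit sold, so supply becomes Qs = 3.5(P + 39) − 120.
Solving gives Q = 167 with consumers paying $43 and sellers receiving $82 (the $39 wedge).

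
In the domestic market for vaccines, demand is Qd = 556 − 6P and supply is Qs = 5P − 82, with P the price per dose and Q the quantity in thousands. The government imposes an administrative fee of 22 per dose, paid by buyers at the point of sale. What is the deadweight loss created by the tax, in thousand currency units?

Deadweight loss = 660 thousand.

Before the tax: set 556 − 6P = 5P − 82 → P* = 58, Q* = 208.
With the tax collected from buyers, demand (in seller-price terms) shifts: Qd = 556 − 6(P + 22).
New equilibrium: buyers pay 68, sellers receive 46, Q = 148. (Wedge: Pb − Ps = 22.)
Quantity falls by |ΔQ| = |208 − 148| = 60.
DWL = ½ · t · |ΔQ| = ½ · 22 · 60 = 660.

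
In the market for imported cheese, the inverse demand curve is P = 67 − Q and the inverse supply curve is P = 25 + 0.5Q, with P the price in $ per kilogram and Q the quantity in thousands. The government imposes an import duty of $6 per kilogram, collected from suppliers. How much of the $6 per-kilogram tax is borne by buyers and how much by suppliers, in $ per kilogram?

Inverting to Q(P) form: Qd = 67 − P; Qs = 2P − 50.
Without the tax, 67 − P = 2P − 50 gives 3P = 117, so P* = $39 and Q* = 28.
With the tax collected from suppliers, supply shifts: Qs = 2(P − 6) − 50.
Solving gives Q = 24 with buyers paying $43 and suppliers receiving $37 (the $6 wedge).
Burden on buyers: $4; on suppliers: $2. (They sum to $6.)

Buyers bear $4 per kilogram; suppliers bear $2 per kilogram.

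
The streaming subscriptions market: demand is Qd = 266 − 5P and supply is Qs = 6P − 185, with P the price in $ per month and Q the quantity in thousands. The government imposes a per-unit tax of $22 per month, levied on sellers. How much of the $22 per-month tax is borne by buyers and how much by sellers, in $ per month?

Buyers bear $12 per month; sellers bear $10 per month.

Without the tax, 266 − 5P = 6P − 185 gives 11P = 451, so P* = $41 and Q* = 61.
With the tax collected from sellers, supply shifts: Qs = 6(P − 22) − 185.
New equilibrium: buyers pay $53, sellers receive $31, Q = 1. (Wedge: Pb − Ps = 22.)
Burden on buyers: $12; on sellers: $10. (They sum to $22.)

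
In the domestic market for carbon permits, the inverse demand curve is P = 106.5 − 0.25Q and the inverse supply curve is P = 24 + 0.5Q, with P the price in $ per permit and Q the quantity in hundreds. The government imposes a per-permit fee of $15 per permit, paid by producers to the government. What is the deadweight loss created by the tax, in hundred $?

Inverting to Q(P) form: Qd = 426 − 4P; Qs = 2P − 48.
Before the tax: set 426 − 4P = 2P − 48 → P* = $79, Q* = 110.
With the tax collected from producers, supply shifts: Qs = 2(P − 15) − 48.
Solving gives Q = 90 with consumers paying $84 and producers receiving $69 (the $15 wedge).
Quantity falls by |ΔQ| = |110 − 90| = 20.
DWL = ½ · t · |ΔQ| = ½ · 15 · 20 = $150.

Deadweight loss = $150 hundred.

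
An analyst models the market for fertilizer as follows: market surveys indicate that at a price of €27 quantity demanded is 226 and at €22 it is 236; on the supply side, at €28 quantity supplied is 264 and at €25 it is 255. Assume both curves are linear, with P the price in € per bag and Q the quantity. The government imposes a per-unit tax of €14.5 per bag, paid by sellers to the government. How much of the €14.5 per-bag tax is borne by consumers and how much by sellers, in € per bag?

Consumers bear €8.7 per bag; sellers bear €5.8 per bag.

Demand slope: (236 − 226)/(22 − 27) = -2, so Qd = 280 − 2P.
Supply slope: (255 − 264)/(25 − 28) = 3, so Qs = 3P + 180.
Before the tax: set 280 − 2P = 3P + 180 → P* = €20, Q* = 240.
With the tax collected from sellers, supply shifts: Qs = 3(P − 14.5) + 180.
New equilibrium: consumers pay €28.7, sellers receive €14.2, Q = 222.6. (Wedge: Pb − Ps = 14.5.)
Burden on consumers: €8.7; on sellers: €5.8. (They sum to €14.5.)
The less price-elastic side of the market bears the larger share of a per-unit tax.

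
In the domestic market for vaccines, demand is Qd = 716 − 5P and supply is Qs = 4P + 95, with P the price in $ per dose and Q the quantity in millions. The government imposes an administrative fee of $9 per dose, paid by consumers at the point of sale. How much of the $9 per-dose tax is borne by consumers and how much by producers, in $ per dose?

Before the tax: set 716 − 5P = 4P + 95 → P* = $69, Q* = 371.
With the tax collected from consumers, demand (in seller-price terms) shifts: Qd = 716 − 5(P + 9).
New equilibrium: consumers pay $73, producers receive $64, Q = 351. (Wedge: Pb − Ps = 9.)
Burden on consumers: $4; on producers: $5. (They sum to $9.)

Consumers bear $4 per dose; producers bear $5 per dose.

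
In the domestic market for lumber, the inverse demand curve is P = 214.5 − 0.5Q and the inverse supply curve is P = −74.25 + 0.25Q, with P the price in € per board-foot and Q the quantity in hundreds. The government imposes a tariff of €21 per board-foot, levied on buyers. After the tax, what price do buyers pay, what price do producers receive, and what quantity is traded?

Rewrite in direct form: Qd = 429 − 2P and Qs = 4P + 297.
Without the tax, 429 − 2P = 4P + 297 gives 6P = 132, so P* = €22 and Q* = 385.
With the tax collected from buyers, demand (in seller-price terms) shifts: Qd = 429 − 2(P + 21).
New equilibrium: buyers pay €36, producers receive €15, Q = 357. (Wedge: Pb − Ps = 21.)

Buyers pay €36; producers receive €15; quantity = 357.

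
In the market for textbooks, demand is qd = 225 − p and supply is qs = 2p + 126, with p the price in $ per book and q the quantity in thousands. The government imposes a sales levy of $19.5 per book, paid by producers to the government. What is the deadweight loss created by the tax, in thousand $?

Without the tax, 225 − p = 2p + 126 gives 3p = 99, so p* = $33 and q* = 192.
With the tax collected from producers, supply shifts: qs = 2(p − 19.5) + 126.
New equilibrium: buyers pay $46, producers receive $26.5, q = 179. (Wedge: pb − ps = 19.5.)
Quantity falls by |ΔQ| = |192 − 179| = 13.
DWL = ½ · t · |ΔQ| = ½ · 19.5 · 13 = $126.75.

Deadweight loss = $126.75 thousand.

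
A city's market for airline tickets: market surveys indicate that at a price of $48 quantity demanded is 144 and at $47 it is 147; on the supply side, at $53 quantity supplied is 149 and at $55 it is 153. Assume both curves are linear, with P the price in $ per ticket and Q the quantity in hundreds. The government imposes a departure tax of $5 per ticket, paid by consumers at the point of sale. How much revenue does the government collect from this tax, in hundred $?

Demand slope: (147 − 144)/(47 − 48) = -3, so Qd = 288 − 3P.
Supply slope: (153 − 149)/(55 − 53) = 2, so Qs = 2P + 43.
Without the tax, 288 − 3P = 2P + 43 gives 5P = 245, so P* = $49 and Q* = 141.
With the tax collected from consumers, demand (in seller-price terms) shifts: Qd = 288 − 3(P + 5).
Solving gives Q = 135 with consumers paying $51 and suppliers receiving $46 (the $5 wedge).
Revenue = t · Q = 5 · 135 = $675.

Tax revenue = $675 hundred.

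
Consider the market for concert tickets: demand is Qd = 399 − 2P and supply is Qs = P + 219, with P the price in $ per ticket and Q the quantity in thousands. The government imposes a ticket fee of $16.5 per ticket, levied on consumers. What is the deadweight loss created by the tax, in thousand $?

Before the tax: set 399 − 2P = P + 219 → P* = $60, Q* = 279.
With the tax collected from consumers, demand (in seller-price terms) shifts: Qd = 399 − 2(P + 16.5).
New equilibrium: consumers pay $65.5, sellers receive $49, Q = 268. (Wedge: Pb − Ps = 16.5.)
Quantity falls by |ΔQ| = |279 − 268| = 11.
DWL = ½ · t · |ΔQ| = ½ · 16.5 · 11 = $90.75.

Deadweight loss = $90.75 thousand.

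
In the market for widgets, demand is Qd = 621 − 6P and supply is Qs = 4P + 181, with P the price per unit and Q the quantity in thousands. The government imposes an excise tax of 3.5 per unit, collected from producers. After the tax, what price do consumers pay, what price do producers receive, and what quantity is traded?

Consumers pay 45.4; producers receive 41.9; quantity = 348.6.

Without the tax, 621 − 6P = 4P + 181 gives 10P = 440, so P* = 44 and Q* = 357.
With the tax collected from producers, supply shifts: Qs = 4(P − 3.5) + 181.
Solving gives Q = 348.6 with consumers paying 45.4 and producers receiving 41.9 (the 3.5 wedge).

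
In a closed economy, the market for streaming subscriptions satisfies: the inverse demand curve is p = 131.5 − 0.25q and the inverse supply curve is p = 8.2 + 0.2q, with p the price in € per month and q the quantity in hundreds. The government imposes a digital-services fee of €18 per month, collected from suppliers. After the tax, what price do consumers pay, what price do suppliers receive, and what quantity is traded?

Inverting to q(p) form: qd = 526 − 4p; qs = 5p − 41.
Before the tax: set 526 − 4p = 5p − 41 → p* = €63, q* = 274.
With the tax collected from suppliers, supply shifts: qs = 5(p − 18) − 41.
Solving gives q = 234 with consumers paying €73 and suppliers receiving €55 (the €18 wedge).

Consumers pay €73; suppliers receive €55; quantity = 234.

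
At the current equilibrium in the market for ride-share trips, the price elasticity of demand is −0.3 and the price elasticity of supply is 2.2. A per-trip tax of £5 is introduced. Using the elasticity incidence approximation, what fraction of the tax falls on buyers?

Incidence ratio: buyers' share ≈ εs / (εs + |εd|) = 2.2 / (2.2 + 0.3) = 0.88.
Supply is the more elastic side, so buyers bear the larger share.

Buyers' share ≈ 0.88.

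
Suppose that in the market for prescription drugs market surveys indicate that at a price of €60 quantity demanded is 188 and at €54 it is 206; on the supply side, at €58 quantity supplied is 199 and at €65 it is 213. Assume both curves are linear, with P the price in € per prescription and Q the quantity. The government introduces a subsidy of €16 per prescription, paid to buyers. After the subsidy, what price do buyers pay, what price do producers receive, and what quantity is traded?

Buyers pay €50.6; producers receive €66.6; quantity = 216.2.

Demand slope: (206 − 188)/(54 − 60) = -3, so Qd = 368 − 3P.
Supply slope: (213 − 199)/(65 − 58) = 2, so Qs = 2P + 83.
Before the subsidy: set 368 − 3P = 2P + 83 → P* = €57, Q* = 197.
With a per-unit subsidy paid to buyers, each effectively pays P − 16, so demand becomes Qd = 368 − 3(P − 16).
Solving gives Q = 216.2 with buyers paying €50.6 and producers receiving €66.6 (the €16 wedge).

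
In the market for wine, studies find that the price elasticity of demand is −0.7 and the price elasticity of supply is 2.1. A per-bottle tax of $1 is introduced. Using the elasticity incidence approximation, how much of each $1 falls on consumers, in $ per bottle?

Consumers bear ≈ $0.75 per bottle.

Incidence ratio: consumers' share ≈ εs / (εs + |εd|) = 2.1 / (2.1 + 0.7) = 0.75.
So consumers bear ≈ 0.75 × $1 = $0.75; sellers bear $0.25.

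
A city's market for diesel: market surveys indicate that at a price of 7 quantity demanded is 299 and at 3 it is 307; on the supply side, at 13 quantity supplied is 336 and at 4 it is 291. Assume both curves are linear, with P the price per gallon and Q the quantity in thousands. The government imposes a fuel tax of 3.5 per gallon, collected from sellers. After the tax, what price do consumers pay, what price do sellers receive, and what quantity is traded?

Demand slope: (307 − 299)/(3 − 7) = -2, so Qd = 313 − 2P.
Supply slope: (291 − 336)/(4 − 13) = 5, so Qs = 5P + 271.
Before the tax: set 313 − 2P = 5P + 271 → P* = 6, Q* = 301.
With the tax collected from sellers, supply shifts: Qs = 5(P − 3.5) + 271.
Solving gives Q = 296 with consumers paying 8.5 and sellers receiving 5 (the 3.5 wedge).

Consumers pay 8.5; sellers receive 5; quantity = 296.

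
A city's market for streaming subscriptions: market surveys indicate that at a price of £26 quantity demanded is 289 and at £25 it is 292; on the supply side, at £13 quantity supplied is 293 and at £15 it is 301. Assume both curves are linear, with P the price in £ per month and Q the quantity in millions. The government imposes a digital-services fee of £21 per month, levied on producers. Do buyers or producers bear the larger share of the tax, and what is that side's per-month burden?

Buyers bear the larger share: £12 per month.

Demand slope: (292 − 289)/(25 − 26) = -3, so Qd = 367 − 3P.
Supply slope: (301 − 293)/(15 − 13) = 4, so Qs = 4P + 241.
Without the tax, 367 − 3P = 4P + 241 gives 7P = 126, so P* = £18 and Q* = 313.
With the tax collected from producers, supply shifts: Qs = 4(P − 21) + 241.
New equilibrium: buyers pay £30, producers receive £9, Q = 277. (Wedge: Pb − Ps = 21.)
Per-month burden: buyers £12, producers £9.
Buyers take the larger share because demand is less price-elastic here (demand slope 3 vs supply slope 4).
The less price-elastic side of the market bears the larger share of a per-unit tax.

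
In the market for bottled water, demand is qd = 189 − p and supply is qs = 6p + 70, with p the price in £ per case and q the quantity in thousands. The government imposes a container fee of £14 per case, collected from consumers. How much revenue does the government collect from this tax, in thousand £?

Before the tax: set 189 − p = 6p + 70 → p* = £17, q* = 172.
With the tax collected from consumers, demand (in seller-price terms) shifts: qd = 189 − (p + 14).
Solving gives q = 160 with consumers paying £29 and suppliers receiving £15 (the £14 wedge).
Revenue = t · Q = 14 · 160 = £2240.

Tax revenue = £2240 thousand.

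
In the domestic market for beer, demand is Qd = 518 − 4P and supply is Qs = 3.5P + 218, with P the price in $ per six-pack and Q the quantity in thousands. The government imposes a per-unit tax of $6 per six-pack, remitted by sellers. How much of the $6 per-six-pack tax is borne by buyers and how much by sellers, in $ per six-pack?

Buyers bear $2.8 per six-pack; sellers bear $3.2 per six-pack.

Before the tax: set 518 − 4P = 3.5P + 218 → P* = $40, Q* = 358.
With the tax collected from sellers, supply shifts: Qs = 3.5(P − 6) + 218.
New equilibrium: buyers pay $42.8, sellers receive $36.8, Q = 346.8. (Wedge: Pb − Ps = 6.)
Burden on buyers: $2.8; on sellers: $3.2. (They sum to $6.)
The less price-elastic side of the market bears the larger share of a per-unit tax.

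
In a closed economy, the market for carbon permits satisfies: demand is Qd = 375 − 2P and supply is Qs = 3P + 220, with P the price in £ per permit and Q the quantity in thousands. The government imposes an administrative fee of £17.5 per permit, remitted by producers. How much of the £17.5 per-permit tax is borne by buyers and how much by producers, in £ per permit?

Without the tax, 375 − 2P = 3P + 220 gives 5P = 155, so P* = £31 and Q* = 313.
With the tax collected from producers, supply shifts: Qs = 3(P − 17.5) + 220.
New equilibrium: buyers pay £41.5, producers receive £24, Q = 292. (Wedge: Pb − Ps = 17.5.)
Burden on buyers: £10.5; on producers: £7. (They sum to £17.5.)

Buyers bear £10.5 per permit; producers bear £7 per permit.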